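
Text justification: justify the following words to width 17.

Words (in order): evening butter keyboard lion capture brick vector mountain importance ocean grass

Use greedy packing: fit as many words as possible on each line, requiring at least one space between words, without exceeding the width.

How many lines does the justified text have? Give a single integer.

Answer: 6

Derivation:
Line 1: ['evening', 'butter'] (min_width=14, slack=3)
Line 2: ['keyboard', 'lion'] (min_width=13, slack=4)
Line 3: ['capture', 'brick'] (min_width=13, slack=4)
Line 4: ['vector', 'mountain'] (min_width=15, slack=2)
Line 5: ['importance', 'ocean'] (min_width=16, slack=1)
Line 6: ['grass'] (min_width=5, slack=12)
Total lines: 6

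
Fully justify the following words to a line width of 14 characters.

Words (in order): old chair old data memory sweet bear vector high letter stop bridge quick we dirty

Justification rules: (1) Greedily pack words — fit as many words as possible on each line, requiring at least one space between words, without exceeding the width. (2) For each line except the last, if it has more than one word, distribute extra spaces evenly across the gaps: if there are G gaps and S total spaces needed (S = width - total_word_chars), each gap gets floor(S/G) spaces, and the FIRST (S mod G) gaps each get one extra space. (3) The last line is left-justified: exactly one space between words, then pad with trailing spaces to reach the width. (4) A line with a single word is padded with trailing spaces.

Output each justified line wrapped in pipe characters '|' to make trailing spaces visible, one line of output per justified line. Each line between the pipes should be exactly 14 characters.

Line 1: ['old', 'chair', 'old'] (min_width=13, slack=1)
Line 2: ['data', 'memory'] (min_width=11, slack=3)
Line 3: ['sweet', 'bear'] (min_width=10, slack=4)
Line 4: ['vector', 'high'] (min_width=11, slack=3)
Line 5: ['letter', 'stop'] (min_width=11, slack=3)
Line 6: ['bridge', 'quick'] (min_width=12, slack=2)
Line 7: ['we', 'dirty'] (min_width=8, slack=6)

Answer: |old  chair old|
|data    memory|
|sweet     bear|
|vector    high|
|letter    stop|
|bridge   quick|
|we dirty      |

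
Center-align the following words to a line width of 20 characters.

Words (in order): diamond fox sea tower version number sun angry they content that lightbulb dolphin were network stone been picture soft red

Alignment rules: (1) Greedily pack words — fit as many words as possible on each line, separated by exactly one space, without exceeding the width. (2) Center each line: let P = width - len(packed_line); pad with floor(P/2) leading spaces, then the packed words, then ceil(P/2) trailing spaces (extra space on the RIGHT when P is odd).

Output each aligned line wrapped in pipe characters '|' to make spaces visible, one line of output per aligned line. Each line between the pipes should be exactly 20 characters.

Answer: |  diamond fox sea   |
|tower version number|
|   sun angry they   |
|    content that    |
| lightbulb dolphin  |
| were network stone |
| been picture soft  |
|        red         |

Derivation:
Line 1: ['diamond', 'fox', 'sea'] (min_width=15, slack=5)
Line 2: ['tower', 'version', 'number'] (min_width=20, slack=0)
Line 3: ['sun', 'angry', 'they'] (min_width=14, slack=6)
Line 4: ['content', 'that'] (min_width=12, slack=8)
Line 5: ['lightbulb', 'dolphin'] (min_width=17, slack=3)
Line 6: ['were', 'network', 'stone'] (min_width=18, slack=2)
Line 7: ['been', 'picture', 'soft'] (min_width=17, slack=3)
Line 8: ['red'] (min_width=3, slack=17)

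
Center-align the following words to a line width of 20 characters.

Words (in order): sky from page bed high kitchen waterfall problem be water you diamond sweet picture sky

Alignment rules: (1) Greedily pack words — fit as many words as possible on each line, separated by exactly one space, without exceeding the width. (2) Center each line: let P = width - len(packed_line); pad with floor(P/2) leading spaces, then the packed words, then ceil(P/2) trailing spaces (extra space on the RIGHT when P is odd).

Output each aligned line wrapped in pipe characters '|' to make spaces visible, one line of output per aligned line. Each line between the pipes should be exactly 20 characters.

Answer: | sky from page bed  |
|    high kitchen    |
|waterfall problem be|
| water you diamond  |
| sweet picture sky  |

Derivation:
Line 1: ['sky', 'from', 'page', 'bed'] (min_width=17, slack=3)
Line 2: ['high', 'kitchen'] (min_width=12, slack=8)
Line 3: ['waterfall', 'problem', 'be'] (min_width=20, slack=0)
Line 4: ['water', 'you', 'diamond'] (min_width=17, slack=3)
Line 5: ['sweet', 'picture', 'sky'] (min_width=17, slack=3)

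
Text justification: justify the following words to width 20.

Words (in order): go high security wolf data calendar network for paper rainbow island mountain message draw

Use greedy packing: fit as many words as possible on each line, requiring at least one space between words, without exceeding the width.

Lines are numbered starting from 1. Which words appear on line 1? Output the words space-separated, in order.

Line 1: ['go', 'high', 'security'] (min_width=16, slack=4)
Line 2: ['wolf', 'data', 'calendar'] (min_width=18, slack=2)
Line 3: ['network', 'for', 'paper'] (min_width=17, slack=3)
Line 4: ['rainbow', 'island'] (min_width=14, slack=6)
Line 5: ['mountain', 'message'] (min_width=16, slack=4)
Line 6: ['draw'] (min_width=4, slack=16)

Answer: go high security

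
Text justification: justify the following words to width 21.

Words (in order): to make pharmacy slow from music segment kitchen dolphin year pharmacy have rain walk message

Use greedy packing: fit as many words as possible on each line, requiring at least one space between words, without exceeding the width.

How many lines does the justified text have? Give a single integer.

Line 1: ['to', 'make', 'pharmacy', 'slow'] (min_width=21, slack=0)
Line 2: ['from', 'music', 'segment'] (min_width=18, slack=3)
Line 3: ['kitchen', 'dolphin', 'year'] (min_width=20, slack=1)
Line 4: ['pharmacy', 'have', 'rain'] (min_width=18, slack=3)
Line 5: ['walk', 'message'] (min_width=12, slack=9)
Total lines: 5

Answer: 5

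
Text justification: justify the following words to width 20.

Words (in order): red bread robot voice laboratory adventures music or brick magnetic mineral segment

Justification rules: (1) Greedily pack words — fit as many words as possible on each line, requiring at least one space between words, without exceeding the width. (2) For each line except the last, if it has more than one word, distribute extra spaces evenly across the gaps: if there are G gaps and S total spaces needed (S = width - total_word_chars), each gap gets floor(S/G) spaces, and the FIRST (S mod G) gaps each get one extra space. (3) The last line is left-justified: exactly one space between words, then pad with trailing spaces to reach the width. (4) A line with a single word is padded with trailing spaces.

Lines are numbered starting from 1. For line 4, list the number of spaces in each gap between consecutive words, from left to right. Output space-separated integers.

Answer: 7

Derivation:
Line 1: ['red', 'bread', 'robot'] (min_width=15, slack=5)
Line 2: ['voice', 'laboratory'] (min_width=16, slack=4)
Line 3: ['adventures', 'music', 'or'] (min_width=19, slack=1)
Line 4: ['brick', 'magnetic'] (min_width=14, slack=6)
Line 5: ['mineral', 'segment'] (min_width=15, slack=5)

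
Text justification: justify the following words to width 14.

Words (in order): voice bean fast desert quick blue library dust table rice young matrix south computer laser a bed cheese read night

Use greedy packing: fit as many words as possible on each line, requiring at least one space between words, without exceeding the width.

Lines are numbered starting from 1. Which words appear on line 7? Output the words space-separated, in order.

Answer: south computer

Derivation:
Line 1: ['voice', 'bean'] (min_width=10, slack=4)
Line 2: ['fast', 'desert'] (min_width=11, slack=3)
Line 3: ['quick', 'blue'] (min_width=10, slack=4)
Line 4: ['library', 'dust'] (min_width=12, slack=2)
Line 5: ['table', 'rice'] (min_width=10, slack=4)
Line 6: ['young', 'matrix'] (min_width=12, slack=2)
Line 7: ['south', 'computer'] (min_width=14, slack=0)
Line 8: ['laser', 'a', 'bed'] (min_width=11, slack=3)
Line 9: ['cheese', 'read'] (min_width=11, slack=3)
Line 10: ['night'] (min_width=5, slack=9)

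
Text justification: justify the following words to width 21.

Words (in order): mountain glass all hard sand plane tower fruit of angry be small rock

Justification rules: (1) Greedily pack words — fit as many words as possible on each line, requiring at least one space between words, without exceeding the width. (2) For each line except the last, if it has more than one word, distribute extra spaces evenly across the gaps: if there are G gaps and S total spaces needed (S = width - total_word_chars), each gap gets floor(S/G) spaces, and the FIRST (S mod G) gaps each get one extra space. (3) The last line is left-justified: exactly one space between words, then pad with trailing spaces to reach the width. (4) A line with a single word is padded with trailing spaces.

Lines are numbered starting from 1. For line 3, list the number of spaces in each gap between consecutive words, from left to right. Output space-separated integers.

Line 1: ['mountain', 'glass', 'all'] (min_width=18, slack=3)
Line 2: ['hard', 'sand', 'plane', 'tower'] (min_width=21, slack=0)
Line 3: ['fruit', 'of', 'angry', 'be'] (min_width=17, slack=4)
Line 4: ['small', 'rock'] (min_width=10, slack=11)

Answer: 3 2 2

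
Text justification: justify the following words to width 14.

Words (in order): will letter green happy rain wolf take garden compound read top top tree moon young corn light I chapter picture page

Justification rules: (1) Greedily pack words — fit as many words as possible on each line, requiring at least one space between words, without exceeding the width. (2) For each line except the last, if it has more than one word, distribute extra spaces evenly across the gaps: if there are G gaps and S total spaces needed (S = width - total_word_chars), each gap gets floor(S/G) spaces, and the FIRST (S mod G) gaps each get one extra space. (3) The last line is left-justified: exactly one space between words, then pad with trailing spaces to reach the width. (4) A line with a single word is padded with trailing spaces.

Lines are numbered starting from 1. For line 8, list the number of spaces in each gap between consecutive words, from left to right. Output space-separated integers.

Line 1: ['will', 'letter'] (min_width=11, slack=3)
Line 2: ['green', 'happy'] (min_width=11, slack=3)
Line 3: ['rain', 'wolf', 'take'] (min_width=14, slack=0)
Line 4: ['garden'] (min_width=6, slack=8)
Line 5: ['compound', 'read'] (min_width=13, slack=1)
Line 6: ['top', 'top', 'tree'] (min_width=12, slack=2)
Line 7: ['moon', 'young'] (min_width=10, slack=4)
Line 8: ['corn', 'light', 'I'] (min_width=12, slack=2)
Line 9: ['chapter'] (min_width=7, slack=7)
Line 10: ['picture', 'page'] (min_width=12, slack=2)

Answer: 2 2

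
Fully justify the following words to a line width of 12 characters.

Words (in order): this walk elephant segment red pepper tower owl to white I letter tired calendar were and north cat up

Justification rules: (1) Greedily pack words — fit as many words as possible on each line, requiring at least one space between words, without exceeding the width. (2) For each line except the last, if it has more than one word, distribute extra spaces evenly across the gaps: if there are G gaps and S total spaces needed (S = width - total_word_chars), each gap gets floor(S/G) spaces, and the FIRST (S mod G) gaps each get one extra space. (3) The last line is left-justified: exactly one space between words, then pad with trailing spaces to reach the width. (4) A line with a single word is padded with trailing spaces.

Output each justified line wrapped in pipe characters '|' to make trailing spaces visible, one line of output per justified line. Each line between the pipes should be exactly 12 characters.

Line 1: ['this', 'walk'] (min_width=9, slack=3)
Line 2: ['elephant'] (min_width=8, slack=4)
Line 3: ['segment', 'red'] (min_width=11, slack=1)
Line 4: ['pepper', 'tower'] (min_width=12, slack=0)
Line 5: ['owl', 'to', 'white'] (min_width=12, slack=0)
Line 6: ['I', 'letter'] (min_width=8, slack=4)
Line 7: ['tired'] (min_width=5, slack=7)
Line 8: ['calendar'] (min_width=8, slack=4)
Line 9: ['were', 'and'] (min_width=8, slack=4)
Line 10: ['north', 'cat', 'up'] (min_width=12, slack=0)

Answer: |this    walk|
|elephant    |
|segment  red|
|pepper tower|
|owl to white|
|I     letter|
|tired       |
|calendar    |
|were     and|
|north cat up|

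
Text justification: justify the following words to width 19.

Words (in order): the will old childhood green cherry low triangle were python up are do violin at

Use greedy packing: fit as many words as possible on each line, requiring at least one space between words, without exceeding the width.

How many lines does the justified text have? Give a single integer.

Line 1: ['the', 'will', 'old'] (min_width=12, slack=7)
Line 2: ['childhood', 'green'] (min_width=15, slack=4)
Line 3: ['cherry', 'low', 'triangle'] (min_width=19, slack=0)
Line 4: ['were', 'python', 'up', 'are'] (min_width=18, slack=1)
Line 5: ['do', 'violin', 'at'] (min_width=12, slack=7)
Total lines: 5

Answer: 5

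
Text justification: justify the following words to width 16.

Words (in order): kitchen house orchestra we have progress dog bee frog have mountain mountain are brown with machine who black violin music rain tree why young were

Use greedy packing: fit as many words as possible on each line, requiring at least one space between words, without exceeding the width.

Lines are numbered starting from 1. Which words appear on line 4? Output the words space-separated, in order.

Answer: dog bee frog

Derivation:
Line 1: ['kitchen', 'house'] (min_width=13, slack=3)
Line 2: ['orchestra', 'we'] (min_width=12, slack=4)
Line 3: ['have', 'progress'] (min_width=13, slack=3)
Line 4: ['dog', 'bee', 'frog'] (min_width=12, slack=4)
Line 5: ['have', 'mountain'] (min_width=13, slack=3)
Line 6: ['mountain', 'are'] (min_width=12, slack=4)
Line 7: ['brown', 'with'] (min_width=10, slack=6)
Line 8: ['machine', 'who'] (min_width=11, slack=5)
Line 9: ['black', 'violin'] (min_width=12, slack=4)
Line 10: ['music', 'rain', 'tree'] (min_width=15, slack=1)
Line 11: ['why', 'young', 'were'] (min_width=14, slack=2)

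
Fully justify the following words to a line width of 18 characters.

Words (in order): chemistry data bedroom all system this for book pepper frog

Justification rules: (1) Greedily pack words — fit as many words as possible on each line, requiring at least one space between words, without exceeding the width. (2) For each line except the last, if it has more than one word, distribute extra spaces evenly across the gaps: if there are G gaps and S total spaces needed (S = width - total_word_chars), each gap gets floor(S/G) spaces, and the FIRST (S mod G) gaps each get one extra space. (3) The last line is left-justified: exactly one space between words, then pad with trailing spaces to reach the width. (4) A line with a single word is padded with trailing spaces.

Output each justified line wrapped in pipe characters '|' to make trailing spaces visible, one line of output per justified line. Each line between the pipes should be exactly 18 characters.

Answer: |chemistry     data|
|bedroom all system|
|this    for   book|
|pepper frog       |

Derivation:
Line 1: ['chemistry', 'data'] (min_width=14, slack=4)
Line 2: ['bedroom', 'all', 'system'] (min_width=18, slack=0)
Line 3: ['this', 'for', 'book'] (min_width=13, slack=5)
Line 4: ['pepper', 'frog'] (min_width=11, slack=7)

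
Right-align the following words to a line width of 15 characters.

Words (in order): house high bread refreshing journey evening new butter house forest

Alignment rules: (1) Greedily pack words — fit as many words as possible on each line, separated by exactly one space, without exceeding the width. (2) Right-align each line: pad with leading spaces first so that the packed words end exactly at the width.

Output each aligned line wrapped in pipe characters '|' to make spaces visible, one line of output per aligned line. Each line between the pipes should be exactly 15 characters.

Answer: |     house high|
|          bread|
|     refreshing|
|journey evening|
|     new butter|
|   house forest|

Derivation:
Line 1: ['house', 'high'] (min_width=10, slack=5)
Line 2: ['bread'] (min_width=5, slack=10)
Line 3: ['refreshing'] (min_width=10, slack=5)
Line 4: ['journey', 'evening'] (min_width=15, slack=0)
Line 5: ['new', 'butter'] (min_width=10, slack=5)
Line 6: ['house', 'forest'] (min_width=12, slack=3)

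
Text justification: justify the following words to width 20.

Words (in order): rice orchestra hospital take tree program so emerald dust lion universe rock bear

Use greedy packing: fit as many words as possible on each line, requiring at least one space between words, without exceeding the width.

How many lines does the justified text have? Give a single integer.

Line 1: ['rice', 'orchestra'] (min_width=14, slack=6)
Line 2: ['hospital', 'take', 'tree'] (min_width=18, slack=2)
Line 3: ['program', 'so', 'emerald'] (min_width=18, slack=2)
Line 4: ['dust', 'lion', 'universe'] (min_width=18, slack=2)
Line 5: ['rock', 'bear'] (min_width=9, slack=11)
Total lines: 5

Answer: 5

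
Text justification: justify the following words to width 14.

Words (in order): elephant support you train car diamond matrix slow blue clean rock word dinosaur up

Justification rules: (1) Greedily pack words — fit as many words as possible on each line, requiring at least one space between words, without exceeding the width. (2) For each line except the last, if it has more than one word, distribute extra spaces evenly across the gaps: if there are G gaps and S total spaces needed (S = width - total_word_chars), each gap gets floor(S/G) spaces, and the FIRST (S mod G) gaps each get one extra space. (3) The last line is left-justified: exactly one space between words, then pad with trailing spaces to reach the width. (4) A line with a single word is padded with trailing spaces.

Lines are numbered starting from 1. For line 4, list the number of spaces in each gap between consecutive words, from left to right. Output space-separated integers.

Answer: 1

Derivation:
Line 1: ['elephant'] (min_width=8, slack=6)
Line 2: ['support', 'you'] (min_width=11, slack=3)
Line 3: ['train', 'car'] (min_width=9, slack=5)
Line 4: ['diamond', 'matrix'] (min_width=14, slack=0)
Line 5: ['slow', 'blue'] (min_width=9, slack=5)
Line 6: ['clean', 'rock'] (min_width=10, slack=4)
Line 7: ['word', 'dinosaur'] (min_width=13, slack=1)
Line 8: ['up'] (min_width=2, slack=12)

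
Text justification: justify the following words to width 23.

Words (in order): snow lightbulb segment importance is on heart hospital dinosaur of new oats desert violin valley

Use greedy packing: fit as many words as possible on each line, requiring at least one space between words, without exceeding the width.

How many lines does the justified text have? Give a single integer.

Answer: 5

Derivation:
Line 1: ['snow', 'lightbulb', 'segment'] (min_width=22, slack=1)
Line 2: ['importance', 'is', 'on', 'heart'] (min_width=22, slack=1)
Line 3: ['hospital', 'dinosaur', 'of'] (min_width=20, slack=3)
Line 4: ['new', 'oats', 'desert', 'violin'] (min_width=22, slack=1)
Line 5: ['valley'] (min_width=6, slack=17)
Total lines: 5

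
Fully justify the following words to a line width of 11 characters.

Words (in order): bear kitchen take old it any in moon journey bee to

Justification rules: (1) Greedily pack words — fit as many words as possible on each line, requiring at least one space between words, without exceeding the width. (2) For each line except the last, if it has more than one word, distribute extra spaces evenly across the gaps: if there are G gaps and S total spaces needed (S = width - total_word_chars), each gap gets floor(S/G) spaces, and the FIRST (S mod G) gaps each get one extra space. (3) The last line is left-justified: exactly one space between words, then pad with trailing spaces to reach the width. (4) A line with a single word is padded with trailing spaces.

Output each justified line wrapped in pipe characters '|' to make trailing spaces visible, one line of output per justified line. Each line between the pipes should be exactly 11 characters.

Line 1: ['bear'] (min_width=4, slack=7)
Line 2: ['kitchen'] (min_width=7, slack=4)
Line 3: ['take', 'old', 'it'] (min_width=11, slack=0)
Line 4: ['any', 'in', 'moon'] (min_width=11, slack=0)
Line 5: ['journey', 'bee'] (min_width=11, slack=0)
Line 6: ['to'] (min_width=2, slack=9)

Answer: |bear       |
|kitchen    |
|take old it|
|any in moon|
|journey bee|
|to         |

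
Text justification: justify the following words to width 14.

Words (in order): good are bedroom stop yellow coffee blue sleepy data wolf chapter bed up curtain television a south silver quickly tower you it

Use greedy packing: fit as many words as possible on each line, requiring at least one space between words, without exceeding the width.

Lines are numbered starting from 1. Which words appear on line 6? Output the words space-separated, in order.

Line 1: ['good', 'are'] (min_width=8, slack=6)
Line 2: ['bedroom', 'stop'] (min_width=12, slack=2)
Line 3: ['yellow', 'coffee'] (min_width=13, slack=1)
Line 4: ['blue', 'sleepy'] (min_width=11, slack=3)
Line 5: ['data', 'wolf'] (min_width=9, slack=5)
Line 6: ['chapter', 'bed', 'up'] (min_width=14, slack=0)
Line 7: ['curtain'] (min_width=7, slack=7)
Line 8: ['television', 'a'] (min_width=12, slack=2)
Line 9: ['south', 'silver'] (min_width=12, slack=2)
Line 10: ['quickly', 'tower'] (min_width=13, slack=1)
Line 11: ['you', 'it'] (min_width=6, slack=8)

Answer: chapter bed up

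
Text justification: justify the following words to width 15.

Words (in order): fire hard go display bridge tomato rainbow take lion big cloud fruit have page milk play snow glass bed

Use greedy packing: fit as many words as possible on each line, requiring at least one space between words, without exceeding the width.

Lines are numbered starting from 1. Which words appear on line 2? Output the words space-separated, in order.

Line 1: ['fire', 'hard', 'go'] (min_width=12, slack=3)
Line 2: ['display', 'bridge'] (min_width=14, slack=1)
Line 3: ['tomato', 'rainbow'] (min_width=14, slack=1)
Line 4: ['take', 'lion', 'big'] (min_width=13, slack=2)
Line 5: ['cloud', 'fruit'] (min_width=11, slack=4)
Line 6: ['have', 'page', 'milk'] (min_width=14, slack=1)
Line 7: ['play', 'snow', 'glass'] (min_width=15, slack=0)
Line 8: ['bed'] (min_width=3, slack=12)

Answer: display bridge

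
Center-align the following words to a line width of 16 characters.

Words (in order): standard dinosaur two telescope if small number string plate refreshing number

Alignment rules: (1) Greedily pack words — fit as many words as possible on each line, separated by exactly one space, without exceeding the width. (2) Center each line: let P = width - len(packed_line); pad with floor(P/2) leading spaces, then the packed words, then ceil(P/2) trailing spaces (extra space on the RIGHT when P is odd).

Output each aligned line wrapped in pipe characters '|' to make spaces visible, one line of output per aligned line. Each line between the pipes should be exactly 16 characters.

Answer: |    standard    |
|  dinosaur two  |
|  telescope if  |
|  small number  |
|  string plate  |
|   refreshing   |
|     number     |

Derivation:
Line 1: ['standard'] (min_width=8, slack=8)
Line 2: ['dinosaur', 'two'] (min_width=12, slack=4)
Line 3: ['telescope', 'if'] (min_width=12, slack=4)
Line 4: ['small', 'number'] (min_width=12, slack=4)
Line 5: ['string', 'plate'] (min_width=12, slack=4)
Line 6: ['refreshing'] (min_width=10, slack=6)
Line 7: ['number'] (min_width=6, slack=10)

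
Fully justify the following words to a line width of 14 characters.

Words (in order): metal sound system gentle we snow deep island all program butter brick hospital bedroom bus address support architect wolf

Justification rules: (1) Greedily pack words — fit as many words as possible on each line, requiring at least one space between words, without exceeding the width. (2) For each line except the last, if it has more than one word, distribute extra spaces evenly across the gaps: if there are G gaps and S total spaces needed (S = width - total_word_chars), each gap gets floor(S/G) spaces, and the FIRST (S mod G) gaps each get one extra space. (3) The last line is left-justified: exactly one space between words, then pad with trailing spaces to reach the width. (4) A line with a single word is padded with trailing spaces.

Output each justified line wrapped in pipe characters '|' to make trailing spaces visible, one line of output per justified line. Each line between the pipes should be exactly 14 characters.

Answer: |metal    sound|
|system  gentle|
|we  snow  deep|
|island     all|
|program butter|
|brick hospital|
|bedroom    bus|
|address       |
|support       |
|architect wolf|

Derivation:
Line 1: ['metal', 'sound'] (min_width=11, slack=3)
Line 2: ['system', 'gentle'] (min_width=13, slack=1)
Line 3: ['we', 'snow', 'deep'] (min_width=12, slack=2)
Line 4: ['island', 'all'] (min_width=10, slack=4)
Line 5: ['program', 'butter'] (min_width=14, slack=0)
Line 6: ['brick', 'hospital'] (min_width=14, slack=0)
Line 7: ['bedroom', 'bus'] (min_width=11, slack=3)
Line 8: ['address'] (min_width=7, slack=7)
Line 9: ['support'] (min_width=7, slack=7)
Line 10: ['architect', 'wolf'] (min_width=14, slack=0)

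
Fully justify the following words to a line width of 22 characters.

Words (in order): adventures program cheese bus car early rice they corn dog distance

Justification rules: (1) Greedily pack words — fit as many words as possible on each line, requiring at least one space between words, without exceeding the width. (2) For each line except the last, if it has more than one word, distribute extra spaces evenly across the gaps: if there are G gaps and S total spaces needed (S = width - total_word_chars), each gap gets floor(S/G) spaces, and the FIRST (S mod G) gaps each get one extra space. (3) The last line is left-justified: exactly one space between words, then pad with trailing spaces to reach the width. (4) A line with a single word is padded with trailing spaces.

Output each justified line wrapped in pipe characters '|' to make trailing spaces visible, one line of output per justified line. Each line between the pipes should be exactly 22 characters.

Line 1: ['adventures', 'program'] (min_width=18, slack=4)
Line 2: ['cheese', 'bus', 'car', 'early'] (min_width=20, slack=2)
Line 3: ['rice', 'they', 'corn', 'dog'] (min_width=18, slack=4)
Line 4: ['distance'] (min_width=8, slack=14)

Answer: |adventures     program|
|cheese  bus  car early|
|rice   they  corn  dog|
|distance              |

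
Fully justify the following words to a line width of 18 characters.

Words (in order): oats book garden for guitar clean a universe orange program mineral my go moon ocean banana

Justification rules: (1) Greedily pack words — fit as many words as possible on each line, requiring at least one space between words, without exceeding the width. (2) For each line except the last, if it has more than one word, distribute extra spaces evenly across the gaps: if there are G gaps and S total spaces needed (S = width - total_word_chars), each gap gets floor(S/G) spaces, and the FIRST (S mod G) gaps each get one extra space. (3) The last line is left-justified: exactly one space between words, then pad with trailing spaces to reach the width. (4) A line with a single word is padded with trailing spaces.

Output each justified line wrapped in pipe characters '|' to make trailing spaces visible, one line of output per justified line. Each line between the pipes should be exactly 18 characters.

Line 1: ['oats', 'book', 'garden'] (min_width=16, slack=2)
Line 2: ['for', 'guitar', 'clean', 'a'] (min_width=18, slack=0)
Line 3: ['universe', 'orange'] (min_width=15, slack=3)
Line 4: ['program', 'mineral', 'my'] (min_width=18, slack=0)
Line 5: ['go', 'moon', 'ocean'] (min_width=13, slack=5)
Line 6: ['banana'] (min_width=6, slack=12)

Answer: |oats  book  garden|
|for guitar clean a|
|universe    orange|
|program mineral my|
|go    moon   ocean|
|banana            |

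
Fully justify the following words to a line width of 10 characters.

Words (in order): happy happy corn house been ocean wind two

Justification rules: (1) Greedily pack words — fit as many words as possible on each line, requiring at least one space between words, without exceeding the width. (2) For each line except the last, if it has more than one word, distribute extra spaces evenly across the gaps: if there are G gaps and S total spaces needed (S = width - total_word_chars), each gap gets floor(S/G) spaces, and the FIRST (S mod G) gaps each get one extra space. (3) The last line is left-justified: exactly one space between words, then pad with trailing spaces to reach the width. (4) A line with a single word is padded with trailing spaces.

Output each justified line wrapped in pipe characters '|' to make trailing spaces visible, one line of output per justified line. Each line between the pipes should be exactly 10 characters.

Line 1: ['happy'] (min_width=5, slack=5)
Line 2: ['happy', 'corn'] (min_width=10, slack=0)
Line 3: ['house', 'been'] (min_width=10, slack=0)
Line 4: ['ocean', 'wind'] (min_width=10, slack=0)
Line 5: ['two'] (min_width=3, slack=7)

Answer: |happy     |
|happy corn|
|house been|
|ocean wind|
|two       |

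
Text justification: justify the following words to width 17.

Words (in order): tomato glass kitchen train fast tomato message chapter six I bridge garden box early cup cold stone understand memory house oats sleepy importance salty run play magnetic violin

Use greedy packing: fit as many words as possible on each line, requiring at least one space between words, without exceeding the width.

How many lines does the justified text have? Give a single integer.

Answer: 12

Derivation:
Line 1: ['tomato', 'glass'] (min_width=12, slack=5)
Line 2: ['kitchen', 'train'] (min_width=13, slack=4)
Line 3: ['fast', 'tomato'] (min_width=11, slack=6)
Line 4: ['message', 'chapter'] (min_width=15, slack=2)
Line 5: ['six', 'I', 'bridge'] (min_width=12, slack=5)
Line 6: ['garden', 'box', 'early'] (min_width=16, slack=1)
Line 7: ['cup', 'cold', 'stone'] (min_width=14, slack=3)
Line 8: ['understand', 'memory'] (min_width=17, slack=0)
Line 9: ['house', 'oats', 'sleepy'] (min_width=17, slack=0)
Line 10: ['importance', 'salty'] (min_width=16, slack=1)
Line 11: ['run', 'play', 'magnetic'] (min_width=17, slack=0)
Line 12: ['violin'] (min_width=6, slack=11)
Total lines: 12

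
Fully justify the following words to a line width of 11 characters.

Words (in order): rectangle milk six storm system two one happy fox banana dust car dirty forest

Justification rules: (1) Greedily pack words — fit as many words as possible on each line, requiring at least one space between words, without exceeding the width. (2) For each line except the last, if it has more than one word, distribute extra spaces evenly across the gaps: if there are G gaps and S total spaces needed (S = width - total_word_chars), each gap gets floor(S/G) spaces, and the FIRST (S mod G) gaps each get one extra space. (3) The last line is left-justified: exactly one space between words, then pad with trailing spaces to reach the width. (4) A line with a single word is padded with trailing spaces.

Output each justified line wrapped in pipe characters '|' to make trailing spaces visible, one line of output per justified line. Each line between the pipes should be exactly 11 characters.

Line 1: ['rectangle'] (min_width=9, slack=2)
Line 2: ['milk', 'six'] (min_width=8, slack=3)
Line 3: ['storm'] (min_width=5, slack=6)
Line 4: ['system', 'two'] (min_width=10, slack=1)
Line 5: ['one', 'happy'] (min_width=9, slack=2)
Line 6: ['fox', 'banana'] (min_width=10, slack=1)
Line 7: ['dust', 'car'] (min_width=8, slack=3)
Line 8: ['dirty'] (min_width=5, slack=6)
Line 9: ['forest'] (min_width=6, slack=5)

Answer: |rectangle  |
|milk    six|
|storm      |
|system  two|
|one   happy|
|fox  banana|
|dust    car|
|dirty      |
|forest     |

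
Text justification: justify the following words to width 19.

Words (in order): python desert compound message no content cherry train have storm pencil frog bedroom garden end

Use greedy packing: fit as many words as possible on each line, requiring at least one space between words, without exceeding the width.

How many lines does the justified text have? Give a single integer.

Line 1: ['python', 'desert'] (min_width=13, slack=6)
Line 2: ['compound', 'message', 'no'] (min_width=19, slack=0)
Line 3: ['content', 'cherry'] (min_width=14, slack=5)
Line 4: ['train', 'have', 'storm'] (min_width=16, slack=3)
Line 5: ['pencil', 'frog', 'bedroom'] (min_width=19, slack=0)
Line 6: ['garden', 'end'] (min_width=10, slack=9)
Total lines: 6

Answer: 6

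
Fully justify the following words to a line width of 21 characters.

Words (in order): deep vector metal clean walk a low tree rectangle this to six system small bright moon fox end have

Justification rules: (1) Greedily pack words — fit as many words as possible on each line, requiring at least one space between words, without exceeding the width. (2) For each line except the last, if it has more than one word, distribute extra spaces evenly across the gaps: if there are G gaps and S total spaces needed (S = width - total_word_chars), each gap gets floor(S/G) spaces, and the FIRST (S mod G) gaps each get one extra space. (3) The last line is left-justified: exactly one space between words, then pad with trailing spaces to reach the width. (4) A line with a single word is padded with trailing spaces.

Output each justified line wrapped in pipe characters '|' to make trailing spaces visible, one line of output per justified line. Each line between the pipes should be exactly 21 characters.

Answer: |deep   vector   metal|
|clean walk a low tree|
|rectangle this to six|
|system  small  bright|
|moon fox end have    |

Derivation:
Line 1: ['deep', 'vector', 'metal'] (min_width=17, slack=4)
Line 2: ['clean', 'walk', 'a', 'low', 'tree'] (min_width=21, slack=0)
Line 3: ['rectangle', 'this', 'to', 'six'] (min_width=21, slack=0)
Line 4: ['system', 'small', 'bright'] (min_width=19, slack=2)
Line 5: ['moon', 'fox', 'end', 'have'] (min_width=17, slack=4)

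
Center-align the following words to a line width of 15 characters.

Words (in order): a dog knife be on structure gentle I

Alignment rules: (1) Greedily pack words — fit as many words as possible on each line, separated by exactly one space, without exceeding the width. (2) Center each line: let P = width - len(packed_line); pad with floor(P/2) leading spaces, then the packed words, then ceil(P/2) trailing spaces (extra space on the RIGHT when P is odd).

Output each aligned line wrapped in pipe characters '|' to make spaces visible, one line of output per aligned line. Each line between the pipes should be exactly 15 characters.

Line 1: ['a', 'dog', 'knife', 'be'] (min_width=14, slack=1)
Line 2: ['on', 'structure'] (min_width=12, slack=3)
Line 3: ['gentle', 'I'] (min_width=8, slack=7)

Answer: |a dog knife be |
| on structure  |
|   gentle I    |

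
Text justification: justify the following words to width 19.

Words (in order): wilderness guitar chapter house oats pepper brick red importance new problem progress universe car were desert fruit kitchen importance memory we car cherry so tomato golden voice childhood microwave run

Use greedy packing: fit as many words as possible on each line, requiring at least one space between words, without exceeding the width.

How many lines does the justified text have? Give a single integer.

Answer: 13

Derivation:
Line 1: ['wilderness', 'guitar'] (min_width=17, slack=2)
Line 2: ['chapter', 'house', 'oats'] (min_width=18, slack=1)
Line 3: ['pepper', 'brick', 'red'] (min_width=16, slack=3)
Line 4: ['importance', 'new'] (min_width=14, slack=5)
Line 5: ['problem', 'progress'] (min_width=16, slack=3)
Line 6: ['universe', 'car', 'were'] (min_width=17, slack=2)
Line 7: ['desert', 'fruit'] (min_width=12, slack=7)
Line 8: ['kitchen', 'importance'] (min_width=18, slack=1)
Line 9: ['memory', 'we', 'car'] (min_width=13, slack=6)
Line 10: ['cherry', 'so', 'tomato'] (min_width=16, slack=3)
Line 11: ['golden', 'voice'] (min_width=12, slack=7)
Line 12: ['childhood', 'microwave'] (min_width=19, slack=0)
Line 13: ['run'] (min_width=3, slack=16)
Total lines: 13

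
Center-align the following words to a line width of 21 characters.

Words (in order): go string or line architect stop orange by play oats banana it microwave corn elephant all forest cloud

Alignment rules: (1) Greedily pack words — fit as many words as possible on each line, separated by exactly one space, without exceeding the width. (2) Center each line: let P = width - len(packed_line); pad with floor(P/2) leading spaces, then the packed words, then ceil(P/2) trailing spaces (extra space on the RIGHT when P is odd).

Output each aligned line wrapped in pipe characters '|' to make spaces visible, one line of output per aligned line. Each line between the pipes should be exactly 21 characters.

Line 1: ['go', 'string', 'or', 'line'] (min_width=17, slack=4)
Line 2: ['architect', 'stop', 'orange'] (min_width=21, slack=0)
Line 3: ['by', 'play', 'oats', 'banana'] (min_width=19, slack=2)
Line 4: ['it', 'microwave', 'corn'] (min_width=17, slack=4)
Line 5: ['elephant', 'all', 'forest'] (min_width=19, slack=2)
Line 6: ['cloud'] (min_width=5, slack=16)

Answer: |  go string or line  |
|architect stop orange|
| by play oats banana |
|  it microwave corn  |
| elephant all forest |
|        cloud        |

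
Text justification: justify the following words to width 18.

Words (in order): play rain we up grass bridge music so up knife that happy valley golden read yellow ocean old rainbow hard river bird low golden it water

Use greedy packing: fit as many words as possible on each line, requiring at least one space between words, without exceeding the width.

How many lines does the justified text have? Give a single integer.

Answer: 9

Derivation:
Line 1: ['play', 'rain', 'we', 'up'] (min_width=15, slack=3)
Line 2: ['grass', 'bridge', 'music'] (min_width=18, slack=0)
Line 3: ['so', 'up', 'knife', 'that'] (min_width=16, slack=2)
Line 4: ['happy', 'valley'] (min_width=12, slack=6)
Line 5: ['golden', 'read', 'yellow'] (min_width=18, slack=0)
Line 6: ['ocean', 'old', 'rainbow'] (min_width=17, slack=1)
Line 7: ['hard', 'river', 'bird'] (min_width=15, slack=3)
Line 8: ['low', 'golden', 'it'] (min_width=13, slack=5)
Line 9: ['water'] (min_width=5, slack=13)
Total lines: 9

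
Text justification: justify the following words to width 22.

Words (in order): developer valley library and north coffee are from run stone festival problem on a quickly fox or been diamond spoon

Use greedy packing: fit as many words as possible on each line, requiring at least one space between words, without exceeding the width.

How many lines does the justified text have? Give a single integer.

Line 1: ['developer', 'valley'] (min_width=16, slack=6)
Line 2: ['library', 'and', 'north'] (min_width=17, slack=5)
Line 3: ['coffee', 'are', 'from', 'run'] (min_width=19, slack=3)
Line 4: ['stone', 'festival', 'problem'] (min_width=22, slack=0)
Line 5: ['on', 'a', 'quickly', 'fox', 'or'] (min_width=19, slack=3)
Line 6: ['been', 'diamond', 'spoon'] (min_width=18, slack=4)
Total lines: 6

Answer: 6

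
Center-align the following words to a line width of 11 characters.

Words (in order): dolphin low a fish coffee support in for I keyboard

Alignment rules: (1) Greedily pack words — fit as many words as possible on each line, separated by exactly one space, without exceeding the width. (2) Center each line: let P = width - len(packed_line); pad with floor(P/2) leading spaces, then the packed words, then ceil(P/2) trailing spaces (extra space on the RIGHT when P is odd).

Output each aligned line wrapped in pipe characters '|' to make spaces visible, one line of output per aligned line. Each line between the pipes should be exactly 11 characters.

Answer: |dolphin low|
|  a fish   |
|  coffee   |
|support in |
|   for I   |
| keyboard  |

Derivation:
Line 1: ['dolphin', 'low'] (min_width=11, slack=0)
Line 2: ['a', 'fish'] (min_width=6, slack=5)
Line 3: ['coffee'] (min_width=6, slack=5)
Line 4: ['support', 'in'] (min_width=10, slack=1)
Line 5: ['for', 'I'] (min_width=5, slack=6)
Line 6: ['keyboard'] (min_width=8, slack=3)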